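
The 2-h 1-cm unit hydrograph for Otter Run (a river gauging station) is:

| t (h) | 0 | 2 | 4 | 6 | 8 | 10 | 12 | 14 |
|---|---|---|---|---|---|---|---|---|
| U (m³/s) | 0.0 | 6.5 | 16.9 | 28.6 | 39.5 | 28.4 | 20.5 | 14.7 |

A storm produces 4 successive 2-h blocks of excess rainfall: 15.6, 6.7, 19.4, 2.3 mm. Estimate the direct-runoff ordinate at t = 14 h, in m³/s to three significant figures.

Q ≈ 101 m³/s

By discrete convolution, Q_j = Σ (P_i / 10 mm) · U_{j−i}.
At t = 14 h (j=7): Q = (15.6/10)·14.7 + (6.7/10)·20.5 + (19.4/10)·28.4 + (2.3/10)·39.5 = 101 m³/s.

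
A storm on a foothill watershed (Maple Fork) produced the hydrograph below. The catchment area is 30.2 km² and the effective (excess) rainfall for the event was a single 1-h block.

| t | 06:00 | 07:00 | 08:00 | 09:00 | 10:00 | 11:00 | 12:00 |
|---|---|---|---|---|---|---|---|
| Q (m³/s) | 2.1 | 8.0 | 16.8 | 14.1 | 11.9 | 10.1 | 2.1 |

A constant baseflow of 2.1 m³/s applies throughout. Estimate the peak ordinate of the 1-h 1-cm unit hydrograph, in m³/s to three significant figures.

Direct runoff: 0.0, 5.9, 14.7, 12.0, 9.8, 8.0, 0.0 m³/s; ΣQ_DR = 50.40 m³/s, peak = 14.7 m³/s.
Runoff depth d = ΣQ_DR·Δt / A = 50.40 × 3600 / (30.2 km²) = 6.008 mm.
The 1-cm UH is the DRH scaled by (10 mm)/d, so U_p = 14.7 × 10/6.008 = 24.5 m³/s.

U_p ≈ 24.5 m³/s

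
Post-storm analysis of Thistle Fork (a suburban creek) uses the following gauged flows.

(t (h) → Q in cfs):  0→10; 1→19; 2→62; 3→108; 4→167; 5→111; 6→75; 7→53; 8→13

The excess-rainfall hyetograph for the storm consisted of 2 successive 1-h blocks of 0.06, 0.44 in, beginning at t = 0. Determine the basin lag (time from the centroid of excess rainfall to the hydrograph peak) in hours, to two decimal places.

t_L ≈ 2.62 h

Centroid of excess rainfall: t_c = Σ P_i·t̄_i / ΣP_i = 1.3800 h (block centres at 0.5, 1.5 h).
Hydrograph peak occurs at t = 4 h, so basin lag t_L = 4 − 1.3800 = 2.62 h.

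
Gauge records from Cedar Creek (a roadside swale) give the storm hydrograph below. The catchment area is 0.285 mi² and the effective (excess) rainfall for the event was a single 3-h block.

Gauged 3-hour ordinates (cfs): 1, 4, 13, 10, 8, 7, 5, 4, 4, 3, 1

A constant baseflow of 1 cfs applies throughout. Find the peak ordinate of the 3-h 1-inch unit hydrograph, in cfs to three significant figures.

U_p ≈ 15.0 cfs

Direct runoff: 0.0, 3.0, 12.0, 9.0, 7.0, 6.0, 4.0, 3.0, 3.0, 2.0, 0.0 cfs; ΣQ_DR = 49.00 cfs, peak = 12.0 cfs.
Runoff depth d = ΣQ_DR·Δt / A = 49.00 × 10800 / (0.285 mi²) = 0.7993 in.
The 1-inch UH is the DRH scaled by (1 in)/d, so U_p = 12.0 × 1/0.7993 = 15.0 cfs.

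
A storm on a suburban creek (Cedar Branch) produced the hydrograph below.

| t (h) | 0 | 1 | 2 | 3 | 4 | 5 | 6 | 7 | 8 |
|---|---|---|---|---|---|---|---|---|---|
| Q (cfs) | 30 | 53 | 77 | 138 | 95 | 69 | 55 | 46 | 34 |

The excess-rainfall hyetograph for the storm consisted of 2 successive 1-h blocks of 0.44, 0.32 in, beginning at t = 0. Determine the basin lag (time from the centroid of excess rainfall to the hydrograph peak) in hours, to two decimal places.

Centroid of excess rainfall: t_c = Σ P_i·t̄_i / ΣP_i = 0.9211 h (block centres at 0.5, 1.5 h).
Hydrograph peak occurs at t = 3 h, so basin lag t_L = 3 − 0.9211 = 2.08 h.

t_L ≈ 2.08 h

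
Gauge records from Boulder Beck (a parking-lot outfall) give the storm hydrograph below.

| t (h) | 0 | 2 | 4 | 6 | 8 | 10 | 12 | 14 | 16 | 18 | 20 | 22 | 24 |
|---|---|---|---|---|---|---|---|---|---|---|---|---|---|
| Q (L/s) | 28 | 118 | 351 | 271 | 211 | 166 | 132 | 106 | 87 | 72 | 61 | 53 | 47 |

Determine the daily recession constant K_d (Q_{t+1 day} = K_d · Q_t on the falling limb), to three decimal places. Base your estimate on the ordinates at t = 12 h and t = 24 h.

Between t = 12 h and t = 24 h the flow falls from 132 to 47 L/s over 6×2 h = 12 h.
Per-interval ratio K = (47/132)^(1/6) = 0.8419; K_d = K^(24/2) = 0.127.

K_d ≈ 0.127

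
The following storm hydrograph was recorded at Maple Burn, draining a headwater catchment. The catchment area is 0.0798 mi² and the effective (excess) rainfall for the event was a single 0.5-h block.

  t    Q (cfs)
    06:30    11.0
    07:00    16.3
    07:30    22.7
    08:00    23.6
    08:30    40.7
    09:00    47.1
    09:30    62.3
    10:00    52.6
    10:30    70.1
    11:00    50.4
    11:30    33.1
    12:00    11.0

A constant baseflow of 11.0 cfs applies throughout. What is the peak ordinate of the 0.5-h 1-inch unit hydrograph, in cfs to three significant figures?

Direct runoff: 0.0, 5.3, 11.7, 12.6, 29.7, 36.1, 51.3, 41.6, 59.1, 39.4, 22.1, 0.0 cfs; ΣQ_DR = 308.9 cfs, peak = 59.1 cfs.
Runoff depth d = ΣQ_DR·Δt / A = 308.9 × 1800 / (0.0798 mi²) = 2.999 in.
The 1-inch UH is the DRH scaled by (1 in)/d, so U_p = 59.1 × 1/2.999 = 19.7 cfs.

U_p ≈ 19.7 cfs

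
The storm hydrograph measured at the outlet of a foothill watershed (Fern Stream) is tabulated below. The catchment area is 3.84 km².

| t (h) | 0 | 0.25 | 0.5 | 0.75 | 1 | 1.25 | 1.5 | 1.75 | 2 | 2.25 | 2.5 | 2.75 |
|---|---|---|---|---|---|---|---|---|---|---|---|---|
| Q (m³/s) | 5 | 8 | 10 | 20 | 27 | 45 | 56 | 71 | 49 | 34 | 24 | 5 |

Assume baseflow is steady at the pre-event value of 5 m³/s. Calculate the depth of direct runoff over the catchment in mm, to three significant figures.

d ≈ 68.9 mm

Direct runoff: 0.0, 3.0, 5.0, 15.0, 22.0, 40.0, 51.0, 66.0, 44.0, 29.0, 19.0, 0.0 m³/s; ΣQ_DR = 294.0 m³/s.
V = ΣQ_DR · Δt = 294.0 × 900 s = 2.646 × 10^5 m³.
Over A = 3.84 km², depth = V / A = 68.9 mm.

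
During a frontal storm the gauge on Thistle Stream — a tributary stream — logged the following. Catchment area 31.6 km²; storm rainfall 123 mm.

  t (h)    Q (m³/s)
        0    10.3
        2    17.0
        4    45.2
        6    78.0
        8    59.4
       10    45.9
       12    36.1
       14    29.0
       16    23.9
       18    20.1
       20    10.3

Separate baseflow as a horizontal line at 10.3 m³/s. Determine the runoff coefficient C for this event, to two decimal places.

C ≈ 0.49

ΣQ_DR = 261.9 m³/s; V = ΣQ_DR·Δt = 1.886 × 10^6 m³.
Runoff depth d = V / A = 59.67 mm.
C = d / P = 59.67 / 123 = 0.49.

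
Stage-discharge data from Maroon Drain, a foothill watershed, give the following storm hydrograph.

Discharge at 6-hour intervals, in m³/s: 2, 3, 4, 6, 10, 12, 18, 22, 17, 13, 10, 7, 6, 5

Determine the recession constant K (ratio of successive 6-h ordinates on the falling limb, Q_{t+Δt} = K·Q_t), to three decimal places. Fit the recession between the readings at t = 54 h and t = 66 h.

Using the recession-limb readings at t = 54 h and t = 66 h: Q falls from 13 to 7 m³/s over 2 intervals.
K = (Q₂/Q₁)^(1/2) = (7/13)^(1/2) = 0.734.

K ≈ 0.734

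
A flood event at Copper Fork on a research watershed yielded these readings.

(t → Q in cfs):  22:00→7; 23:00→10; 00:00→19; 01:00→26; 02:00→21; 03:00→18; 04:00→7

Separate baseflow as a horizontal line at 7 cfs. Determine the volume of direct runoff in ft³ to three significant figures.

Direct-runoff ordinates (Q − Q_b): 0.0, 3.0, 12.0, 19.0, 14.0, 11.0, 0.0 cfs.
ΣQ_DR = 59.00 cfs.
With Δt = 1 h = 3600 s, V = ΣQ_DR · Δt = 59.00 × 3600 = 2.12 × 10^5 ft³.

V ≈ 2.12 × 10^5 ft³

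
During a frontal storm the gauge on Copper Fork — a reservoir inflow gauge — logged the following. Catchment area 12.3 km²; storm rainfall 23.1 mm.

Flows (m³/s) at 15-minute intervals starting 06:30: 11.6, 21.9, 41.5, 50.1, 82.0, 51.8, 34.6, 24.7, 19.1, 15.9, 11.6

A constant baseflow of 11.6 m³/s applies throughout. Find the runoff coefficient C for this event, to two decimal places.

ΣQ_DR = 237.2 m³/s; V = ΣQ_DR·Δt = 2.135 × 10^5 m³.
Runoff depth d = V / A = 17.36 mm.
C = d / P = 17.36 / 23.1 = 0.75.

C ≈ 0.75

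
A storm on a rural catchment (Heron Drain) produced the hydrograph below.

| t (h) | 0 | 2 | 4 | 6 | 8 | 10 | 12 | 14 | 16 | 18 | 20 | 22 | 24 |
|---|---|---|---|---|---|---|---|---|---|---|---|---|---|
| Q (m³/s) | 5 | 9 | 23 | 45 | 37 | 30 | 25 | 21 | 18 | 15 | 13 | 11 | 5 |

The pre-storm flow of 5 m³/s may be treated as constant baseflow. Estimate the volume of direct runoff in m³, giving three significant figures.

V ≈ 1.38 × 10^6 m³

Direct-runoff ordinates (Q − Q_b): 0.0, 4.0, 18.0, 40.0, 32.0, 25.0, 20.0, 16.0, 13.0, 10.0, 8.0, 6.0, 0.0 m³/s.
ΣQ_DR = 192.0 m³/s.
With Δt = 2 h = 7200 s, V = ΣQ_DR · Δt = 192.0 × 7200 = 1.38 × 10^6 m³.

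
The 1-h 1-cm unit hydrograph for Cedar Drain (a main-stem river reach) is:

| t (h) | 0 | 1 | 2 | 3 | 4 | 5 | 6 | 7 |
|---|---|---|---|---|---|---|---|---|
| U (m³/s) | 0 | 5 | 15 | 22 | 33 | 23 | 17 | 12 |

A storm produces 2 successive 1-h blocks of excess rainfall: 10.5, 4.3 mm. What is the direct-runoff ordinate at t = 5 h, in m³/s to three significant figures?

By discrete convolution, Q_j = Σ (P_i / 10 mm) · U_{j−i}.
At t = 5 h (j=5): Q = (10.5/10)·23 + (4.3/10)·33 = 38.3 m³/s.

Q ≈ 38.3 m³/s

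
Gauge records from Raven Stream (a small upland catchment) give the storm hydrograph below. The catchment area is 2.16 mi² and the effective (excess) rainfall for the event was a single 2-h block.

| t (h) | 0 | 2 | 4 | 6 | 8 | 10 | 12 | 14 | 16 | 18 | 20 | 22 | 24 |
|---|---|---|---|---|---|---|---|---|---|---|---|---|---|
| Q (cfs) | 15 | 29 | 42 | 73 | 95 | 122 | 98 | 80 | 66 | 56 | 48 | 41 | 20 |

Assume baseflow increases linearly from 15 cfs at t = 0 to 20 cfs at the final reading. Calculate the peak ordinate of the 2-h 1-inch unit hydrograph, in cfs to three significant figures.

U_p ≈ 131 cfs

Direct runoff: 0.00, 13.58, 26.17, 56.75, 78.33, 104.92, 80.50, 62.08, 47.67, 37.25, 28.83, 21.42, 0.00 cfs; ΣQ_DR = 557.5 cfs, peak = 104.92 cfs.
Runoff depth d = ΣQ_DR·Δt / A = 557.5 × 7200 / (2.16 mi²) = 0.7999 in.
The 1-inch UH is the DRH scaled by (1 in)/d, so U_p = 104.92 × 1/0.7999 = 131 cfs.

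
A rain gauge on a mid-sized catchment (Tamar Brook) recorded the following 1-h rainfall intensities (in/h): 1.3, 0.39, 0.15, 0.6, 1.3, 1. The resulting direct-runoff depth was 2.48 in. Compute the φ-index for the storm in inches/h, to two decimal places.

Only the 4 blocks with intensity above φ contribute runoff: 1.3, 0.6, 1.3, 1 in/h.
Σ(I−φ)·Δt = d  ⇒  (1.3+0.6+1.3+1 − 4φ)·1 = 2.48
φ = (4.200 − 2.48/1) / 4 = 0.43 in/h.

φ ≈ 0.43 in/h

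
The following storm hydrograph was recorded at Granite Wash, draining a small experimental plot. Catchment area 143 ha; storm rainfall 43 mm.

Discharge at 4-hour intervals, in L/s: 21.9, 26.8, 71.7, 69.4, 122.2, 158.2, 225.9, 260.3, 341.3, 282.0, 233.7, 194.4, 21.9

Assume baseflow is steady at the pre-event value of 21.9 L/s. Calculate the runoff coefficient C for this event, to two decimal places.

C ≈ 0.41

ΣQ_DR = 1745 L/s; V = ΣQ_DR·Δt = 2.513 × 10^7 L.
Runoff depth d = V / A = 17.57 mm.
C = d / P = 17.57 / 43 = 0.41.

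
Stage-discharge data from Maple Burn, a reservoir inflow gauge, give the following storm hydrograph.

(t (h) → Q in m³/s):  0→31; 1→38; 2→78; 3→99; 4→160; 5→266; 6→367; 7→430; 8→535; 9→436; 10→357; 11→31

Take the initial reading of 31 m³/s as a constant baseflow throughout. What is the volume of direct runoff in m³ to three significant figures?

V ≈ 8.84 × 10^6 m³

Direct-runoff ordinates (Q − Q_b): 0.0, 7.0, 47.0, 68.0, 129.0, 235.0, 336.0, 399.0, 504.0, 405.0, 326.0, 0.0 m³/s.
ΣQ_DR = 2456 m³/s.
With Δt = 1 h = 3600 s, V = ΣQ_DR · Δt = 2456 × 3600 = 8.84 × 10^6 m³.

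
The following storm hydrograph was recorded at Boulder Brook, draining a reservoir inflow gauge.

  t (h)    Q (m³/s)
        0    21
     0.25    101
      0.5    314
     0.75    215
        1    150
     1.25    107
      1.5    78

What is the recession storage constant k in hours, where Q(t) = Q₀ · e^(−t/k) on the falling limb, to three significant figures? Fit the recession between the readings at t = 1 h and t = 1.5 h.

On the falling limb, Q drops from 150 to 78 m³/s between t = 1 h and t = 1.5 h (Δt = 0.5 h).
k = −Δt / ln(Q₂/Q₁) = −0.5 / ln(78/150) = 0.765 h.

k ≈ 0.765 h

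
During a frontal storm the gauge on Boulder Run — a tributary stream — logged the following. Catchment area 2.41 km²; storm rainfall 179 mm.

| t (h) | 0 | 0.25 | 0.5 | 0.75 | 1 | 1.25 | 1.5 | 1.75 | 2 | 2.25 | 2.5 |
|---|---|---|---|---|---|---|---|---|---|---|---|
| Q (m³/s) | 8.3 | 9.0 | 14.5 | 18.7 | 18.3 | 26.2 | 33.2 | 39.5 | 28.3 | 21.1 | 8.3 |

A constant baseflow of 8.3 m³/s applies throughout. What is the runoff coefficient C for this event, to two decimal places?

C ≈ 0.28

ΣQ_DR = 134.1 m³/s; V = ΣQ_DR·Δt = 1.207 × 10^5 m³.
Runoff depth d = V / A = 50.08 mm.
C = d / P = 50.08 / 179 = 0.28.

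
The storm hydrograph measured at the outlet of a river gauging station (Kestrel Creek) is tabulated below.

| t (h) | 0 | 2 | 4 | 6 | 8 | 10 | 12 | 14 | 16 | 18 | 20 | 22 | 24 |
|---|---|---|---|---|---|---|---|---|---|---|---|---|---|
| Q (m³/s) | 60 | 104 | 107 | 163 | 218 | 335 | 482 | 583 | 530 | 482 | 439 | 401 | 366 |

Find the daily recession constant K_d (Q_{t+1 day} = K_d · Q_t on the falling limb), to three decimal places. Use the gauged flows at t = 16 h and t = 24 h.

K_d ≈ 0.329

Between t = 16 h and t = 24 h the flow falls from 530 to 366 m³/s over 4×2 h = 8 h.
Per-interval ratio K = (366/530)^(1/4) = 0.9116; K_d = K^(24/2) = 0.329.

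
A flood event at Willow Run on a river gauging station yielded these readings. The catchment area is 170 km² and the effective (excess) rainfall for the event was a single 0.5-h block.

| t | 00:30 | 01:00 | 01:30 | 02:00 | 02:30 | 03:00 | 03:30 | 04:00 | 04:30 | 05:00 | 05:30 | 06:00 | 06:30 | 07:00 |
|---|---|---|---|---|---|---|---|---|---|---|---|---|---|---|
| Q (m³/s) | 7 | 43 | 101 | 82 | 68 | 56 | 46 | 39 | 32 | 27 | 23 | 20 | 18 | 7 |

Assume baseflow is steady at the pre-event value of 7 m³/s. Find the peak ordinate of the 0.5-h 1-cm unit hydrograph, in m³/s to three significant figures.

Direct runoff: 0.0, 36.0, 94.0, 75.0, 61.0, 49.0, 39.0, 32.0, 25.0, 20.0, 16.0, 13.0, 11.0, 0.0 m³/s; ΣQ_DR = 471.0 m³/s, peak = 94.0 m³/s.
Runoff depth d = ΣQ_DR·Δt / A = 471.0 × 1800 / (170 km²) = 4.987 mm.
The 1-cm UH is the DRH scaled by (10 mm)/d, so U_p = 94.0 × 10/4.987 = 188 m³/s.

U_p ≈ 188 m³/s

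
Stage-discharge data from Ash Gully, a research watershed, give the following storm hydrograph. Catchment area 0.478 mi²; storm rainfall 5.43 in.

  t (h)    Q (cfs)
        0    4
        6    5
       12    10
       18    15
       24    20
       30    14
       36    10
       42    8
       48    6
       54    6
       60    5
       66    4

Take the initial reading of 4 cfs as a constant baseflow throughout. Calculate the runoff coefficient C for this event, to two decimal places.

C ≈ 0.21

ΣQ_DR = 59.00 cfs; V = ΣQ_DR·Δt = 1.274 × 10^6 ft³.
Runoff depth d = V / A = 1.148 in.
C = d / P = 1.148 / 5.43 = 0.21.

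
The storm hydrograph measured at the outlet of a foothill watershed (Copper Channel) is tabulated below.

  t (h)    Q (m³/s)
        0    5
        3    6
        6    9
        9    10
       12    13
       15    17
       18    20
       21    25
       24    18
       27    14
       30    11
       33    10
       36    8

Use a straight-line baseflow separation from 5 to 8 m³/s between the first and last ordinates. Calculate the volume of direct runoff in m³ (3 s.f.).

Direct-runoff ordinates (Q − Q_b): 0.00, 0.75, 3.50, 4.25, 7.00, 10.75, 13.50, 18.25, 11.00, 6.75, 3.50, 2.25, 0.00 m³/s.
ΣQ_DR = 81.50 m³/s.
With Δt = 3 h = 10800 s, V = ΣQ_DR · Δt = 81.50 × 10800 = 8.80 × 10^5 m³.

V ≈ 8.80 × 10^5 m³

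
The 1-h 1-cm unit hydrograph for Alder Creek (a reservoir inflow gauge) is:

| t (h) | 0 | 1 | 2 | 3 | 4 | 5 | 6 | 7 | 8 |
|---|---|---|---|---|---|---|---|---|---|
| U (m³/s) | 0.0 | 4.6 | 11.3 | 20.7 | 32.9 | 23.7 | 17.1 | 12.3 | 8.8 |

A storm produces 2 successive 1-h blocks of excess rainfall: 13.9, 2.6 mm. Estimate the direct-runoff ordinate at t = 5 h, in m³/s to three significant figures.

By discrete convolution, Q_j = Σ (P_i / 10 mm) · U_{j−i}.
At t = 5 h (j=5): Q = (13.9/10)·23.7 + (2.6/10)·32.9 = 41.5 m³/s.

Q ≈ 41.5 m³/s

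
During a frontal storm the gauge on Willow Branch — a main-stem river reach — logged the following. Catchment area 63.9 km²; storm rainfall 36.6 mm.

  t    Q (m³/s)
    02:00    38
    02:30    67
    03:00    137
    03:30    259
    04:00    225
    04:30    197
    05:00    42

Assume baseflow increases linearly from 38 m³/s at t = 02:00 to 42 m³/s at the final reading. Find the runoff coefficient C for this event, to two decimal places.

ΣQ_DR = 685.0 m³/s; V = ΣQ_DR·Δt = 1.233 × 10^6 m³.
Runoff depth d = V / A = 19.30 mm.
C = d / P = 19.30 / 36.6 = 0.53.

C ≈ 0.53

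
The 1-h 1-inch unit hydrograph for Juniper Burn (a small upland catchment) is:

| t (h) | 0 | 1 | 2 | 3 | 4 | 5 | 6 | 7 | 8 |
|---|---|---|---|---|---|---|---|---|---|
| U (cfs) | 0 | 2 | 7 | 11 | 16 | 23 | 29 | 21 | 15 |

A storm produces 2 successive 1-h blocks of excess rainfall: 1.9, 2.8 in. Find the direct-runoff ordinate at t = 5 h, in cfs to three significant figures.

By discrete convolution, Q_j = Σ (P_i / 1 in) · U_{j−i}.
At t = 5 h (j=5): Q = (1.9/1)·23 + (2.8/1)·16 = 88.5 cfs.

Q ≈ 88.5 cfs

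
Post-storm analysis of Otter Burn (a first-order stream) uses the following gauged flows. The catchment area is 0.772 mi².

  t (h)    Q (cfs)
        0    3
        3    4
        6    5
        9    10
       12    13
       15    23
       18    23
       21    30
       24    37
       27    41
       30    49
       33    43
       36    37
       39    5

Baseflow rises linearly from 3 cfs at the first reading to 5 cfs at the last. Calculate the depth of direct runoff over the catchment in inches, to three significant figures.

Direct runoff: 0.00, 0.85, 1.69, 6.54, 9.38, 19.23, 19.08, 25.92, 32.77, 36.62, 44.46, 38.31, 32.15, 0.00 cfs; ΣQ_DR = 267.0 cfs.
V = ΣQ_DR · Δt = 267.0 × 10800 s = 2.884 × 10^6 ft³.
Over A = 0.772 mi², depth = V / A = 1.61 in.

d ≈ 1.61 in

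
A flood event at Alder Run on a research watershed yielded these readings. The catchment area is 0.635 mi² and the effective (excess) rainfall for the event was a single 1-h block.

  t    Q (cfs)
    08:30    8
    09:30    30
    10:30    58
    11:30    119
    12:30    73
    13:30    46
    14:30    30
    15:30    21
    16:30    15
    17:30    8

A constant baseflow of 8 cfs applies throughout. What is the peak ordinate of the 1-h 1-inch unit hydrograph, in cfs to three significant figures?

Direct runoff: 0.0, 22.0, 50.0, 111.0, 65.0, 38.0, 22.0, 13.0, 7.0, 0.0 cfs; ΣQ_DR = 328.0 cfs, peak = 111.0 cfs.
Runoff depth d = ΣQ_DR·Δt / A = 328.0 × 3600 / (0.635 mi²) = 0.8004 in.
The 1-inch UH is the DRH scaled by (1 in)/d, so U_p = 111.0 × 1/0.8004 = 139 cfs.

U_p ≈ 139 cfs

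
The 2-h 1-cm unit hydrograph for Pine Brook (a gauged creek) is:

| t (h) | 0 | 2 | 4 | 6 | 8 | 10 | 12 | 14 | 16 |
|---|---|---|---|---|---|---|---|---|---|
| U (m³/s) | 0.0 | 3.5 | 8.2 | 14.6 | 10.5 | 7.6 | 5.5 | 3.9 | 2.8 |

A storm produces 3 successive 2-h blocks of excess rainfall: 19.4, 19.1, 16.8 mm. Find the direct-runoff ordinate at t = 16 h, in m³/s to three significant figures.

Q ≈ 22.1 m³/s

By discrete convolution, Q_j = Σ (P_i / 10 mm) · U_{j−i}.
At t = 16 h (j=8): Q = (19.4/10)·2.8 + (19.1/10)·3.9 + (16.8/10)·5.5 = 22.1 m³/s.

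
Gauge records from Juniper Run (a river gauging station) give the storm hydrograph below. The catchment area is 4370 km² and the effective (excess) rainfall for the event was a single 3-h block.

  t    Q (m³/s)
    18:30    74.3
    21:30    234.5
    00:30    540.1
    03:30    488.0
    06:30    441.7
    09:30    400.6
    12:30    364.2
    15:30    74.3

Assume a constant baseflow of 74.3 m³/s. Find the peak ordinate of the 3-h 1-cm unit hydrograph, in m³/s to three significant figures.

Direct runoff: 0.0, 160.2, 465.8, 413.7, 367.4, 326.3, 289.9, 0.0 m³/s; ΣQ_DR = 2023 m³/s, peak = 465.8 m³/s.
Runoff depth d = ΣQ_DR·Δt / A = 2023 × 10800 / (4370 km²) = 5.000 mm.
The 1-cm UH is the DRH scaled by (10 mm)/d, so U_p = 465.8 × 10/5.000 = 932 m³/s.

U_p ≈ 932 m³/s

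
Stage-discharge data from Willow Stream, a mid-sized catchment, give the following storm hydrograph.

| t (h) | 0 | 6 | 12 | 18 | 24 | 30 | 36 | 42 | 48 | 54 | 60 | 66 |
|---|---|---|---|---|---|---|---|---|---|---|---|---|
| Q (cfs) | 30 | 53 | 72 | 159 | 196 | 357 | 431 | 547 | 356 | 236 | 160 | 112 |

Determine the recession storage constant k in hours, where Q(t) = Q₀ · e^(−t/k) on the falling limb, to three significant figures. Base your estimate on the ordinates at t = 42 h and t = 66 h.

k ≈ 15.1 h

On the falling limb, Q drops from 547 to 112 cfs between t = 42 h and t = 66 h (Δt = 24 h).
k = −Δt / ln(Q₂/Q₁) = −24 / ln(112/547) = 15.1 h.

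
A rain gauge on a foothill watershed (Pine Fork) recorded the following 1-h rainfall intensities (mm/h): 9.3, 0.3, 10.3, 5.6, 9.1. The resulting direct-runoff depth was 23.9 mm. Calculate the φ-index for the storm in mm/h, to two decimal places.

φ ≈ 2.60 mm/h

Only the 4 blocks with intensity above φ contribute runoff: 9.3, 10.3, 5.6, 9.1 mm/h.
Σ(I−φ)·Δt = d  ⇒  (9.3+10.3+5.6+9.1 − 4φ)·1 = 23.9
φ = (34.30 − 23.9/1) / 4 = 2.60 mm/h.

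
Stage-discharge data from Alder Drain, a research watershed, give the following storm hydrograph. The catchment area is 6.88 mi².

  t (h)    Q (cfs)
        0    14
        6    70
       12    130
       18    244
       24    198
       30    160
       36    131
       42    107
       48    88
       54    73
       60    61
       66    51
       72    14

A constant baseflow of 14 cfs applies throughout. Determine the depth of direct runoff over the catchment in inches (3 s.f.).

Direct runoff: 0.0, 56.0, 116.0, 230.0, 184.0, 146.0, 117.0, 93.0, 74.0, 59.0, 47.0, 37.0, 0.0 cfs; ΣQ_DR = 1159 cfs.
V = ΣQ_DR · Δt = 1159 × 21600 s = 2.503 × 10^7 ft³.
Over A = 6.88 mi², depth = V / A = 1.57 in.

d ≈ 1.57 in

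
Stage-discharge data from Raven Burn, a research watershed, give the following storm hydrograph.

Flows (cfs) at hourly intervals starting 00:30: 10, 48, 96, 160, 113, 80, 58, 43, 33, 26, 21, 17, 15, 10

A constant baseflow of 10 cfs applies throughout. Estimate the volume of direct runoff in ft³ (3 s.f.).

V ≈ 2.12 × 10^6 ft³

Direct-runoff ordinates (Q − Q_b): 0.0, 38.0, 86.0, 150.0, 103.0, 70.0, 48.0, 33.0, 23.0, 16.0, 11.0, 7.0, 5.0, 0.0 cfs.
ΣQ_DR = 590.0 cfs.
With Δt = 1 h = 3600 s, V = ΣQ_DR · Δt = 590.0 × 3600 = 2.12 × 10^6 ft³.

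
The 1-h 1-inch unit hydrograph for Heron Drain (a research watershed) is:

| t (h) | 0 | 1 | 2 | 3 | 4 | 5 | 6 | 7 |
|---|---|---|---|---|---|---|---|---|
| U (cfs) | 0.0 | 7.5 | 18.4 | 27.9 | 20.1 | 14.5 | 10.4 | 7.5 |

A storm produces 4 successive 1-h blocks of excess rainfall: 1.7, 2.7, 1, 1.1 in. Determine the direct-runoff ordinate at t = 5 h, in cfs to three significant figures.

By discrete convolution, Q_j = Σ (P_i / 1 in) · U_{j−i}.
At t = 5 h (j=5): Q = (1.7/1)·14.5 + (2.7/1)·20.1 + (1/1)·27.9 + (1.1/1)·18.4 = 127 cfs.

Q ≈ 127 cfs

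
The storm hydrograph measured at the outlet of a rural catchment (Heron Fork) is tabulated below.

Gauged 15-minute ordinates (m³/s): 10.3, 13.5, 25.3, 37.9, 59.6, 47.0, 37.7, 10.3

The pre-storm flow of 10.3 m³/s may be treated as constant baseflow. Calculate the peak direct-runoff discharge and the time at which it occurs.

Q_p = 49.3 m³/s at t = 1 h

Subtracting baseflow gives direct-runoff ordinates: 0.0, 3.2, 15.0, 27.6, 49.3, 36.7, 27.4, 0.0 m³/s.
The maximum is 49.3 m³/s, occurring at the reading for t = 1 h.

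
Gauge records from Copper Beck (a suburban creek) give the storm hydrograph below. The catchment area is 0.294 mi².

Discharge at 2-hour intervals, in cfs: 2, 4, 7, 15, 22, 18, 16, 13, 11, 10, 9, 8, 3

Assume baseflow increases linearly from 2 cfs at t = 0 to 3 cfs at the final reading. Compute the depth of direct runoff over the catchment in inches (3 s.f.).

d ≈ 1.11 in

Direct runoff: 0.00, 1.92, 4.83, 12.75, 19.67, 15.58, 13.50, 10.42, 8.33, 7.25, 6.17, 5.08, 0.00 cfs; ΣQ_DR = 105.5 cfs.
V = ΣQ_DR · Δt = 105.5 × 7200 s = 7.596 × 10^5 ft³.
Over A = 0.294 mi², depth = V / A = 1.11 in.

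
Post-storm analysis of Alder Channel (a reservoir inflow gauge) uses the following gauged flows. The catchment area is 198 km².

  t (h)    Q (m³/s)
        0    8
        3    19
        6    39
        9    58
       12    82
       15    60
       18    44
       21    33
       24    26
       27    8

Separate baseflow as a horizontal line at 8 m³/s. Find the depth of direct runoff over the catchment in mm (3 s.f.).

d ≈ 16.2 mm

Direct runoff: 0.0, 11.0, 31.0, 50.0, 74.0, 52.0, 36.0, 25.0, 18.0, 0.0 m³/s; ΣQ_DR = 297.0 m³/s.
V = ΣQ_DR · Δt = 297.0 × 10800 s = 3.208 × 10^6 m³.
Over A = 198 km², depth = V / A = 16.2 mm.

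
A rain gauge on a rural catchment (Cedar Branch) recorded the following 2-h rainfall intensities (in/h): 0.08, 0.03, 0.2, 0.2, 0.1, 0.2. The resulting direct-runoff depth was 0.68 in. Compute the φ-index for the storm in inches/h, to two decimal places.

Only the 4 blocks with intensity above φ contribute runoff: 0.2, 0.2, 0.1, 0.2 in/h.
Σ(I−φ)·Δt = d  ⇒  (0.2+0.2+0.1+0.2 − 4φ)·2 = 0.68
φ = (0.7000 − 0.68/2) / 4 = 0.09 in/h.

φ ≈ 0.09 in/h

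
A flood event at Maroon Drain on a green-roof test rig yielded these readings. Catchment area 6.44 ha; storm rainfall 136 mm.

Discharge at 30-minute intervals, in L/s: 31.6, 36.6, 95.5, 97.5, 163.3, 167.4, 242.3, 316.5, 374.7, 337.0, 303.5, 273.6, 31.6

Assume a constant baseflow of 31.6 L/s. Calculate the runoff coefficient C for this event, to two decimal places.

C ≈ 0.42

ΣQ_DR = 2060 L/s; V = ΣQ_DR·Δt = 3.709 × 10^6 L.
Runoff depth d = V / A = 57.59 mm.
C = d / P = 57.59 / 136 = 0.42.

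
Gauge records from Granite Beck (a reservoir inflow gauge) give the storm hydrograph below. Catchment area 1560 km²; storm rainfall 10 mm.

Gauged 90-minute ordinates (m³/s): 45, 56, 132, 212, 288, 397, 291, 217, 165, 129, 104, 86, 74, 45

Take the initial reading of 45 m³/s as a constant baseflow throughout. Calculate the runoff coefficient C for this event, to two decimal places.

C ≈ 0.56

ΣQ_DR = 1611 m³/s; V = ΣQ_DR·Δt = 8.699 × 10^6 m³.
Runoff depth d = V / A = 5.577 mm.
C = d / P = 5.577 / 10 = 0.56.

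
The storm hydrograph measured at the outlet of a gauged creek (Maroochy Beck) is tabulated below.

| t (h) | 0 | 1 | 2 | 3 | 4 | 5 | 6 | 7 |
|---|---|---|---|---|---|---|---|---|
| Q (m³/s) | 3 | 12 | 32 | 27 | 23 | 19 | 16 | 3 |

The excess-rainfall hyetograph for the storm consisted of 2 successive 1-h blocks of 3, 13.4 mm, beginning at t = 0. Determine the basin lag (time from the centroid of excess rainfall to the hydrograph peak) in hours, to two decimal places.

Centroid of excess rainfall: t_c = Σ P_i·t̄_i / ΣP_i = 1.3171 h (block centres at 0.5, 1.5 h).
Hydrograph peak occurs at t = 2 h, so basin lag t_L = 2 − 1.3171 = 0.68 h.

t_L ≈ 0.68 h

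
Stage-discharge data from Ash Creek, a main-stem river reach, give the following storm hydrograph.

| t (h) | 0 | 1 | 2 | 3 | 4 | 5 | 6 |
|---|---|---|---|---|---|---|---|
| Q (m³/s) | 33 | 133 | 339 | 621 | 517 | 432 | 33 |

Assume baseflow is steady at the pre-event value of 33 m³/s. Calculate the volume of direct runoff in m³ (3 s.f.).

Direct-runoff ordinates (Q − Q_b): 0.0, 100.0, 306.0, 588.0, 484.0, 399.0, 0.0 m³/s.
ΣQ_DR = 1877 m³/s.
With Δt = 1 h = 3600 s, V = ΣQ_DR · Δt = 1877 × 3600 = 6.76 × 10^6 m³.

V ≈ 6.76 × 10^6 m³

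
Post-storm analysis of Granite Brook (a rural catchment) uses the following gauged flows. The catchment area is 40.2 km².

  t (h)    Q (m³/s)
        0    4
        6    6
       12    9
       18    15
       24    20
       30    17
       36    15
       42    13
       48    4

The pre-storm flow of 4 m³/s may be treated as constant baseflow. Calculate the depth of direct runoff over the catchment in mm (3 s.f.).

d ≈ 36.0 mm

Direct runoff: 0.0, 2.0, 5.0, 11.0, 16.0, 13.0, 11.0, 9.0, 0.0 m³/s; ΣQ_DR = 67.00 m³/s.
V = ΣQ_DR · Δt = 67.00 × 21600 s = 1.447 × 10^6 m³.
Over A = 40.2 km², depth = V / A = 36.0 mm.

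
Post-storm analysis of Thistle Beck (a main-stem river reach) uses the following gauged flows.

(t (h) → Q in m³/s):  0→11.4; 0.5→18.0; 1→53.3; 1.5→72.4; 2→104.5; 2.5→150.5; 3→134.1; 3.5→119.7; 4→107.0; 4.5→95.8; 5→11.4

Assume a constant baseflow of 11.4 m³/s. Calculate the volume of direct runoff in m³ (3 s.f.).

V ≈ 1.35 × 10^6 m³

Direct-runoff ordinates (Q − Q_b): 0.0, 6.6, 41.9, 61.0, 93.1, 139.1, 122.7, 108.3, 95.6, 84.4, 0.0 m³/s.
ΣQ_DR = 752.7 m³/s.
With Δt = 0.5 h = 1800 s, V = ΣQ_DR · Δt = 752.7 × 1800 = 1.35 × 10^6 m³.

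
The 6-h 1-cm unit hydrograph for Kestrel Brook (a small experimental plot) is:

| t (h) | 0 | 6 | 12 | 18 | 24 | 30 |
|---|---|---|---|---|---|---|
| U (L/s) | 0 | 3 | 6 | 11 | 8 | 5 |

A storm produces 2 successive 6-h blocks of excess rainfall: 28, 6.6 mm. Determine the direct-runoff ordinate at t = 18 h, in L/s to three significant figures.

Q ≈ 34.8 L/s

By discrete convolution, Q_j = Σ (P_i / 10 mm) · U_{j−i}.
At t = 18 h (j=3): Q = (28/10)·11 + (6.6/10)·6 = 34.8 L/s.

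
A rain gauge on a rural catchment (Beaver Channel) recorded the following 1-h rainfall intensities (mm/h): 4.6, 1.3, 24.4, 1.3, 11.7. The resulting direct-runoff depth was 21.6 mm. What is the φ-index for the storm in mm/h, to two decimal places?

φ ≈ 7.25 mm/h

Only the 2 blocks with intensity above φ contribute runoff: 24.4, 11.7 mm/h.
Σ(I−φ)·Δt = d  ⇒  (24.4+11.7 − 2φ)·1 = 21.6
φ = (36.10 − 21.6/1) / 2 = 7.25 mm/h.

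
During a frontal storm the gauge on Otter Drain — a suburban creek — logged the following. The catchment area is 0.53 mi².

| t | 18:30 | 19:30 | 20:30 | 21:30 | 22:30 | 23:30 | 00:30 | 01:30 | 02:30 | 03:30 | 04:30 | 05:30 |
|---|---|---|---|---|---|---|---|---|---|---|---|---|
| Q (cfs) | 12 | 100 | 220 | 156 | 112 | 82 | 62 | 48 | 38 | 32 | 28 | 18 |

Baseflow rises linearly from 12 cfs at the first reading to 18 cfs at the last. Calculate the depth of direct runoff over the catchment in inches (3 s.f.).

Direct runoff: 0.00, 87.45, 206.91, 142.36, 97.82, 67.27, 46.73, 32.18, 21.64, 15.09, 10.55, 0.00 cfs; ΣQ_DR = 728.0 cfs.
V = ΣQ_DR · Δt = 728.0 × 3600 s = 2.621 × 10^6 ft³.
Over A = 0.53 mi², depth = V / A = 2.13 in.

d ≈ 2.13 in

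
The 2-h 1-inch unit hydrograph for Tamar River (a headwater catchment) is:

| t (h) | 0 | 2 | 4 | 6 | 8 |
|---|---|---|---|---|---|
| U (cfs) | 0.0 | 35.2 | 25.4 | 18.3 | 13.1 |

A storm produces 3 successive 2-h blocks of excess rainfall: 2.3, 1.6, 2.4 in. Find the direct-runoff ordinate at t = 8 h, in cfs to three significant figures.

By discrete convolution, Q_j = Σ (P_i / 1 in) · U_{j−i}.
At t = 8 h (j=4): Q = (2.3/1)·13.1 + (1.6/1)·18.3 + (2.4/1)·25.4 = 120 cfs.

Q ≈ 120 cfs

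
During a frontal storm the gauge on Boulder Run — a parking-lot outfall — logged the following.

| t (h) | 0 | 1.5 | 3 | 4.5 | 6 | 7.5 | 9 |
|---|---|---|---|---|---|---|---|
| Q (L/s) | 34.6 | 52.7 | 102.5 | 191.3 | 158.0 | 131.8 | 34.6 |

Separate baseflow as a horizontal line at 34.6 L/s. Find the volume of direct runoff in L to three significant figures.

V ≈ 2.50 × 10^6 L

Direct-runoff ordinates (Q − Q_b): 0.0, 18.1, 67.9, 156.7, 123.4, 97.2, 0.0 L/s.
ΣQ_DR = 463.3 L/s.
With Δt = 1.5 h = 5400 s, V = ΣQ_DR · Δt = 463.3 × 5400 = 2.50 × 10^6 L.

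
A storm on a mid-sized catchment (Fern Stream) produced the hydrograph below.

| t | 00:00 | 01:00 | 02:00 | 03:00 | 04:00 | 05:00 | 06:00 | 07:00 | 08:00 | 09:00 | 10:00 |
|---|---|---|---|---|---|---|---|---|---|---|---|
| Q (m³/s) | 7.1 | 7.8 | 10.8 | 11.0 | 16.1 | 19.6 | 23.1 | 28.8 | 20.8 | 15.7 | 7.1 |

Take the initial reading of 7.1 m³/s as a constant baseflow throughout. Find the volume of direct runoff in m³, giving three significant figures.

V ≈ 3.23 × 10^5 m³

Direct-runoff ordinates (Q − Q_b): 0.0, 0.7, 3.7, 3.9, 9.0, 12.5, 16.0, 21.7, 13.7, 8.6, 0.0 m³/s.
ΣQ_DR = 89.80 m³/s.
With Δt = 1 h = 3600 s, V = ΣQ_DR · Δt = 89.80 × 3600 = 3.23 × 10^5 m³.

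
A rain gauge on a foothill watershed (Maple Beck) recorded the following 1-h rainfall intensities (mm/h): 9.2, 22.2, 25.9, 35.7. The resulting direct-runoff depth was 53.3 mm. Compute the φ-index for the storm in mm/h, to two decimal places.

φ ≈ 10.17 mm/h

Only the 3 blocks with intensity above φ contribute runoff: 22.2, 25.9, 35.7 mm/h.
Σ(I−φ)·Δt = d  ⇒  (22.2+25.9+35.7 − 3φ)·1 = 53.3
φ = (83.80 − 53.3/1) / 3 = 10.17 mm/h.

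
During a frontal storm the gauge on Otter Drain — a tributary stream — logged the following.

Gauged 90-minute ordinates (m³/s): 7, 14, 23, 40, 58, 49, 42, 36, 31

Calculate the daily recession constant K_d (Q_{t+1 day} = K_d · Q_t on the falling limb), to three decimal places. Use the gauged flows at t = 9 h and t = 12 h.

K_d ≈ 0.088

Between t = 9 h and t = 12 h the flow falls from 42 to 31 m³/s over 2×1.5 h = 3 h.
Per-interval ratio K = (31/42)^(1/2) = 0.8591; K_d = K^(24/1.5) = 0.088.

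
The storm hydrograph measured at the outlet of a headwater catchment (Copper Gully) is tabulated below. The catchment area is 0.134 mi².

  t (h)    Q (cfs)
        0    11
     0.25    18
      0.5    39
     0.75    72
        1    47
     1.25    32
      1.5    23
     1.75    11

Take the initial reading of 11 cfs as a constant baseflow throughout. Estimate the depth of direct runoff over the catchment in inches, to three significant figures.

Direct runoff: 0.0, 7.0, 28.0, 61.0, 36.0, 21.0, 12.0, 0.0 cfs; ΣQ_DR = 165.0 cfs.
V = ΣQ_DR · Δt = 165.0 × 900 s = 1.485 × 10^5 ft³.
Over A = 0.134 mi², depth = V / A = 0.477 in.

d ≈ 0.477 in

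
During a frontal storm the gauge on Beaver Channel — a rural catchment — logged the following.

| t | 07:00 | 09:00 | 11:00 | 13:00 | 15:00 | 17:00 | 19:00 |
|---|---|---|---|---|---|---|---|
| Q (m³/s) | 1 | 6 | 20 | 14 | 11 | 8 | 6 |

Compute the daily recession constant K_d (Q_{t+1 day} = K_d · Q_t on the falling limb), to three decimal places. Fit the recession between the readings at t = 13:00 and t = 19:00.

K_d ≈ 0.034

Between t = 13:00 and t = 19:00 the flow falls from 14 to 6 m³/s over 3×2 h = 6 h.
Per-interval ratio K = (6/14)^(1/3) = 0.7539; K_d = K^(24/2) = 0.034.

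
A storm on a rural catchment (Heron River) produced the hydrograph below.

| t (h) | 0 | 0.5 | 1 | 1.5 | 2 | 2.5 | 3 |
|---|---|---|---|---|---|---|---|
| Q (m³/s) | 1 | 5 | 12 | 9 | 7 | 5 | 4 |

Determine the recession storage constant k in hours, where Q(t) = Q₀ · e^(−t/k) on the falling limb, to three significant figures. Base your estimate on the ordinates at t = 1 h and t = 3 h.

k ≈ 1.82 h

On the falling limb, Q drops from 12 to 4 m³/s between t = 1 h and t = 3 h (Δt = 2 h).
k = −Δt / ln(Q₂/Q₁) = −2 / ln(4/12) = 1.82 h.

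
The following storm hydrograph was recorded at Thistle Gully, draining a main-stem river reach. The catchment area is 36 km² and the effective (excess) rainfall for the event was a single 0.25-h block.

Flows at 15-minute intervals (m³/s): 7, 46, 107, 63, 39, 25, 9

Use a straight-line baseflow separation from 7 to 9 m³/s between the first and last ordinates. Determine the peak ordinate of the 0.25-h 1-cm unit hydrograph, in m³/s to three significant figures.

U_p ≈ 166 m³/s

Direct runoff: 0.00, 38.67, 99.33, 55.00, 30.67, 16.33, 0.00 m³/s; ΣQ_DR = 240.0 m³/s, peak = 99.33 m³/s.
Runoff depth d = ΣQ_DR·Δt / A = 240.0 × 900 / (36 km²) = 6.000 mm.
The 1-cm UH is the DRH scaled by (10 mm)/d, so U_p = 99.33 × 10/6.000 = 166 m³/s.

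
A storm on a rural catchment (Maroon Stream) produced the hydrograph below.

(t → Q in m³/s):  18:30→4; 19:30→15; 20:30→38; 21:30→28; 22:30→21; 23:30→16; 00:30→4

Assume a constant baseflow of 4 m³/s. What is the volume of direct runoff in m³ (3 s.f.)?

V ≈ 3.53 × 10^5 m³

Direct-runoff ordinates (Q − Q_b): 0.0, 11.0, 34.0, 24.0, 17.0, 12.0, 0.0 m³/s.
ΣQ_DR = 98.00 m³/s.
With Δt = 1 h = 3600 s, V = ΣQ_DR · Δt = 98.00 × 3600 = 3.53 × 10^5 m³.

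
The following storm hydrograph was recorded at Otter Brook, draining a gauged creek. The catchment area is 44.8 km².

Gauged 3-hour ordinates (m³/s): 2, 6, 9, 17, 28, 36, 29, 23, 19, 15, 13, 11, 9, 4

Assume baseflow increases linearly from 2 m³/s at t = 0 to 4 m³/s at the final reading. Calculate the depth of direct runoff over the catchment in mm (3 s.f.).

d ≈ 43.2 mm

Direct runoff: 0.00, 3.85, 6.69, 14.54, 25.38, 33.23, 26.08, 19.92, 15.77, 11.62, 9.46, 7.31, 5.15, 0.00 m³/s; ΣQ_DR = 179.0 m³/s.
V = ΣQ_DR · Δt = 179.0 × 10800 s = 1.933 × 10^6 m³.
Over A = 44.8 km², depth = V / A = 43.2 mm.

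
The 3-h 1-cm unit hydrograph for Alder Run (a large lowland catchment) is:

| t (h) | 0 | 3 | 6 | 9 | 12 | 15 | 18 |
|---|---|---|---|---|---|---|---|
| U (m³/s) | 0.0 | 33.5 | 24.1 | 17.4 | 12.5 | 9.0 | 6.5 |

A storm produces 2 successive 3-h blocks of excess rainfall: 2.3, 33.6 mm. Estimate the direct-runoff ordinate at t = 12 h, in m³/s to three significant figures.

Q ≈ 61.3 m³/s

By discrete convolution, Q_j = Σ (P_i / 10 mm) · U_{j−i}.
At t = 12 h (j=4): Q = (2.3/10)·12.5 + (33.6/10)·17.4 = 61.3 m³/s.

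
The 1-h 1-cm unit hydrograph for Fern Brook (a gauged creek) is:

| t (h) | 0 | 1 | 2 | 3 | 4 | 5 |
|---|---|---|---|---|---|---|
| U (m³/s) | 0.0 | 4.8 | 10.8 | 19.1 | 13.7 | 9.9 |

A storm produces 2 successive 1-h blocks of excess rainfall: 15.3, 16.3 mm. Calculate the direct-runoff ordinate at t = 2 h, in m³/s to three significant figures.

Q ≈ 24.3 m³/s

By discrete convolution, Q_j = Σ (P_i / 10 mm) · U_{j−i}.
At t = 2 h (j=2): Q = (15.3/10)·10.8 + (16.3/10)·4.8 = 24.3 m³/s.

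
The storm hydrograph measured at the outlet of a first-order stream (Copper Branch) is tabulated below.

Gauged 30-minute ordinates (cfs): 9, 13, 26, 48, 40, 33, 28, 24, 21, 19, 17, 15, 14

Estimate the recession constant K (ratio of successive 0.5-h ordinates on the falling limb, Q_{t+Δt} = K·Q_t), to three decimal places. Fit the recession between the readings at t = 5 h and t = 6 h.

Using the recession-limb readings at t = 5 h and t = 6 h: Q falls from 17 to 14 cfs over 2 intervals.
K = (Q₂/Q₁)^(1/2) = (14/17)^(1/2) = 0.907.

K ≈ 0.907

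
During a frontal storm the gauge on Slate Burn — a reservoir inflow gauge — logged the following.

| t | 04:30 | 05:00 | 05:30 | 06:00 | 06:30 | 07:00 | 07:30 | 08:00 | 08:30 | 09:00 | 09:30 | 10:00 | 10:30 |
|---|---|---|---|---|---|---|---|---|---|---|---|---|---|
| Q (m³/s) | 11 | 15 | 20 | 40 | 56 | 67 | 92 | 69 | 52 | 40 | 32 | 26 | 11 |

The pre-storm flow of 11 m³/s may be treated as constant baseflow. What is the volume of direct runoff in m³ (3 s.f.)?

Direct-runoff ordinates (Q − Q_b): 0.0, 4.0, 9.0, 29.0, 45.0, 56.0, 81.0, 58.0, 41.0, 29.0, 21.0, 15.0, 0.0 m³/s.
ΣQ_DR = 388.0 m³/s.
With Δt = 0.5 h = 1800 s, V = ΣQ_DR · Δt = 388.0 × 1800 = 6.98 × 10^5 m³.

V ≈ 6.98 × 10^5 m³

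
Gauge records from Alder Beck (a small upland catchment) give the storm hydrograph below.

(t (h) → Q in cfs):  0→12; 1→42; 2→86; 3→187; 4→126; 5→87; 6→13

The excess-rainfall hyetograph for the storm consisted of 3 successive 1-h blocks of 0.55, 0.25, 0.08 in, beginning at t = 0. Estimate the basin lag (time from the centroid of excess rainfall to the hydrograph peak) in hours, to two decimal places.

t_L ≈ 2.03 h

Centroid of excess rainfall: t_c = Σ P_i·t̄_i / ΣP_i = 0.9659 h (block centres at 0.5, 1.5, 2.5 h).
Hydrograph peak occurs at t = 3 h, so basin lag t_L = 3 − 0.9659 = 2.03 h.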